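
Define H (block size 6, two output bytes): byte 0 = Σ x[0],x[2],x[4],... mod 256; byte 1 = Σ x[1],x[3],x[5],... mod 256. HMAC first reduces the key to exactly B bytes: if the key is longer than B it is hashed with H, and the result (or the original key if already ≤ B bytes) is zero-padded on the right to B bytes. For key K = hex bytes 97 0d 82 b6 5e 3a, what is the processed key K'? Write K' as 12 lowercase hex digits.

970d82b65e3a

Key hex bytes 97 0d 82 b6 5e 3a is exactly B = 6 bytes: K' = 97 0d 82 b6 5e 3a.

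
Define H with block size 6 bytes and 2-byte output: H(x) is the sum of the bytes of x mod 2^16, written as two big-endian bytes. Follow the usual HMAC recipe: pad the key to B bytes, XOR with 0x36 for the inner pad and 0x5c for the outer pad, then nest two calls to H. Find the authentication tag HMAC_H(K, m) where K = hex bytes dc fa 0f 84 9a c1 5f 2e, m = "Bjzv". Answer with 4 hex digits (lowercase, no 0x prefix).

01e5

Key hex bytes dc fa 0f 84 9a c1 5f 2e is 8 bytes > B = 6, so hash it first: H(key) = 04 51, then zero-pad to 6 bytes: K' = 04 51 00 00 00 00.
K' ⊕ ipad = 32 67 36 36 36 36.  K' ⊕ opad = 58 0d 5c 5c 5c 5c.
Inner input = (K'⊕ipad) ∥ m = 32 67 36 36 36 36 ∥ 42 6a 7a 76.
Inner hash: sum = 50+103+54+54+54+54+66+106+122+118 = 781 → 03 0d.
Outer input = (K'⊕opad) ∥ inner = 58 0d 5c 5c 5c 5c ∥ 03 0d.
Outer hash (tag): sum = 88+13+92+92+92+92+3+13 = 485 → 01 e5.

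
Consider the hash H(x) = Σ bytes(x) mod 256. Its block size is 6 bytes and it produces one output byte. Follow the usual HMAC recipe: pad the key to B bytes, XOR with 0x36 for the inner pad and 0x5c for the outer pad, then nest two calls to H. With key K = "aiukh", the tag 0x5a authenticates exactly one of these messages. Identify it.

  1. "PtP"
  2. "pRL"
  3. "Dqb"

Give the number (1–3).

2

Key "aiukh" = 61 69 75 6b 68 is 5 bytes ≤ B = 6; zero-pad to 6 bytes: K' = 61 69 75 6b 68 00.
K' ⊕ ipad = 57 5f 43 5d 5e 36; K' ⊕ opad = 3d 35 29 37 34 5c.
m1: inner = H(57 5f 43 5d 5e 36 50 74 50) = fe; tag = H(3d 35 29 37 34 5c fe) = 60
m2: inner = H(57 5f 43 5d 5e 36 70 52 4c) = f8; tag = H(3d 35 29 37 34 5c f8) = 5a ← matches
m3: inner = H(57 5f 43 5d 5e 36 44 71 62) = 01; tag = H(3d 35 29 37 34 5c 01) = 63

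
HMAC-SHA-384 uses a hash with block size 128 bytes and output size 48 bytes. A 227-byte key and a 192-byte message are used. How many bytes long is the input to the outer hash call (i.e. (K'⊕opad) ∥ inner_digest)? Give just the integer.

Key is 227 > 128 bytes, so it is hashed to 48 bytes then zero-padded to 128: |K'| = 128.
Outer input = (K'⊕opad) ∥ H(inner) → 128 + 48 = 176 bytes.

176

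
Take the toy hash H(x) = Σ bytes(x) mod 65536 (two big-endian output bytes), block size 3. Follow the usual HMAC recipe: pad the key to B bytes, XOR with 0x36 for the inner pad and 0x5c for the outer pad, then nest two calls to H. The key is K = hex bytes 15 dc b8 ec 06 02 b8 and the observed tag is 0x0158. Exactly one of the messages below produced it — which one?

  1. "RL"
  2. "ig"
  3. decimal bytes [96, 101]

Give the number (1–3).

Key hex bytes 15 dc b8 ec 06 02 b8 is 7 bytes > B = 3, so hash it first: H(key) = 03 55, then zero-pad to 3 bytes: K' = 03 55 00.
K' ⊕ ipad = 35 63 36; K' ⊕ opad = 5f 09 5c.
m1: inner = H(35 63 36 52 4c) = 01 6c; tag = H(5f 09 5c 01 6c) = 0131
m2: inner = H(35 63 36 69 67) = 01 9e; tag = H(5f 09 5c 01 9e) = 0163
m3: inner = H(35 63 36 60 65) = 01 93; tag = H(5f 09 5c 01 93) = 0158 ← matches

3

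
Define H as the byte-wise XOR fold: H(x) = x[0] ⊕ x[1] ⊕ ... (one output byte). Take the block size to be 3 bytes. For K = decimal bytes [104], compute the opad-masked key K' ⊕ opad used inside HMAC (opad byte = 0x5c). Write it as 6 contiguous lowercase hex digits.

345c5c

Key decimal bytes [104] = 68 is 1 byte ≤ B = 3; zero-pad to 3 bytes: K' = 68 00 00.
XOR each byte with 0x5c: 68⊕5c=34, 00⊕5c=5c, 00⊕5c=5c.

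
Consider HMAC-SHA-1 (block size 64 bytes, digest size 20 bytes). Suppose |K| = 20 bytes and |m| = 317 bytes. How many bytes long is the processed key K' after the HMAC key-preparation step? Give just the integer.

Key is 20 ≤ 64 bytes, zero-padded: |K'| = 64.

64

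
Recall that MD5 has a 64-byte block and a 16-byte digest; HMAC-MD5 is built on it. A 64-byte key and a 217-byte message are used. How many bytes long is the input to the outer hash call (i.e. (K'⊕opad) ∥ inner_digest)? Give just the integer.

80

Key is 64 ≤ 64 bytes, zero-padded: |K'| = 64.
Outer input = (K'⊕opad) ∥ H(inner) → 64 + 16 = 80 bytes.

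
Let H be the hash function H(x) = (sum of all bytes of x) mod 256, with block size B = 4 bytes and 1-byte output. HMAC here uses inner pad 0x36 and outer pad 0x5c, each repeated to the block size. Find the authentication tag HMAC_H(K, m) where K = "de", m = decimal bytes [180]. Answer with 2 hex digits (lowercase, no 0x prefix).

Key "de" = 64 65 is 2 bytes ≤ B = 4; zero-pad to 4 bytes: K' = 64 65 00 00.
K' ⊕ ipad = 52 53 36 36.  K' ⊕ opad = 38 39 5c 5c.
Inner input = (K'⊕ipad) ∥ m = 52 53 36 36 ∥ b4.
Inner hash: sum = 82+83+54+54+180 = 453; mod 256 = 197 → c5.
Outer input = (K'⊕opad) ∥ inner = 38 39 5c 5c ∥ c5.
Outer hash (tag): sum = 56+57+92+92+197 = 494; mod 256 = 238 → ee.

ee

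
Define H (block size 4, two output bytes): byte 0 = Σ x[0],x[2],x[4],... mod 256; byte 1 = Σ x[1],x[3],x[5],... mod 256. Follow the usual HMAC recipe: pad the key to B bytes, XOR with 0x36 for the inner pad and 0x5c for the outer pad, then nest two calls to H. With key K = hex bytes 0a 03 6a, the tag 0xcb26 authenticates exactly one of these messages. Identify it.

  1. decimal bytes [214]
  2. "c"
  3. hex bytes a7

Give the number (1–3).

3

Key hex bytes 0a 03 6a is 3 bytes ≤ B = 4; zero-pad to 4 bytes: K' = 0a 03 6a 00.
K' ⊕ ipad = 3c 35 5c 36; K' ⊕ opad = 56 5f 36 5c.
m1: inner = H(3c 35 5c 36 d6) = 6e 6b; tag = H(56 5f 36 5c 6e 6b) = fa26
m2: inner = H(3c 35 5c 36 63) = fb 6b; tag = H(56 5f 36 5c fb 6b) = 8726
m3: inner = H(3c 35 5c 36 a7) = 3f 6b; tag = H(56 5f 36 5c 3f 6b) = cb26 ← matches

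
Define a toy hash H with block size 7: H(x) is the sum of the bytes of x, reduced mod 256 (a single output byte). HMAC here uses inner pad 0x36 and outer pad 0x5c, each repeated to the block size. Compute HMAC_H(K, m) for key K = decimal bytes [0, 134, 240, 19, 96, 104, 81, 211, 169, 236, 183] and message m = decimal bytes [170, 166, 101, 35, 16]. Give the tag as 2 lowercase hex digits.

e8

Key decimal bytes [0, 134, 240, 19, 96, 104, 81, 211, 169, 236, 183] = 00 86 f0 13 60 68 51 d3 a9 ec b7 is 11 bytes > B = 7, so hash it first: H(key) = c1, then zero-pad to 7 bytes: K' = c1 00 00 00 00 00 00.
K' ⊕ ipad = f7 36 36 36 36 36 36.  K' ⊕ opad = 9d 5c 5c 5c 5c 5c 5c.
Inner input = (K'⊕ipad) ∥ m = f7 36 36 36 36 36 36 ∥ aa a6 65 23 10.
Inner hash: sum = 247+54+54+54+54+54+54+170+166+101+35+16 = 1059; mod 256 = 35 → 23.
Outer input = (K'⊕opad) ∥ inner = 9d 5c 5c 5c 5c 5c 5c ∥ 23.
Outer hash (tag): sum = 157+92+92+92+92+92+92+35 = 744; mod 256 = 232 → e8.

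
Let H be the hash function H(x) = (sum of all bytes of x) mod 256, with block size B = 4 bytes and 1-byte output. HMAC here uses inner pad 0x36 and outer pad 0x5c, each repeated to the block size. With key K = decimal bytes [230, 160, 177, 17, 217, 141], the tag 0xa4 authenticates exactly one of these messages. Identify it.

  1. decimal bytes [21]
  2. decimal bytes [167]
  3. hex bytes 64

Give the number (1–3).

3

Key decimal bytes [230, 160, 177, 17, 217, 141] = e6 a0 b1 11 d9 8d is 6 bytes > B = 4, so hash it first: H(key) = ae, then zero-pad to 4 bytes: K' = ae 00 00 00.
K' ⊕ ipad = 98 36 36 36; K' ⊕ opad = f2 5c 5c 5c.
m1: inner = H(98 36 36 36 15) = 4f; tag = H(f2 5c 5c 5c 4f) = 55
m2: inner = H(98 36 36 36 a7) = e1; tag = H(f2 5c 5c 5c e1) = e7
m3: inner = H(98 36 36 36 64) = 9e; tag = H(f2 5c 5c 5c 9e) = a4 ← matches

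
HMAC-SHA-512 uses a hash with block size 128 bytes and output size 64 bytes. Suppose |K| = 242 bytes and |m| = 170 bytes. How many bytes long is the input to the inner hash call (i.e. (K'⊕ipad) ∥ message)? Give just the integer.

298

Key is 242 > 128 bytes, so it is hashed to 64 bytes then zero-padded to 128: |K'| = 128.
Inner input = (K'⊕ipad) ∥ m → 128 + 170 = 298 bytes.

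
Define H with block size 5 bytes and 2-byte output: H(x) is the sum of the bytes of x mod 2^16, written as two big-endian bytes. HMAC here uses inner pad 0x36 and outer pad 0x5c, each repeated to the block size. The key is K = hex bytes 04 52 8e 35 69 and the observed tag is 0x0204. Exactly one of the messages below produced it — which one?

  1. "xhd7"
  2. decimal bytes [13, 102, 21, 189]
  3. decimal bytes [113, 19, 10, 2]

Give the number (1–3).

1

Key hex bytes 04 52 8e 35 69 is exactly B = 5 bytes: K' = 04 52 8e 35 69.
K' ⊕ ipad = 32 64 b8 03 5f; K' ⊕ opad = 58 0e d2 69 35.
m1: inner = H(32 64 b8 03 5f 78 68 64 37) = 03 2b; tag = H(58 0e d2 69 35 03 2b) = 0204 ← matches
m2: inner = H(32 64 b8 03 5f 0d 66 15 bd) = 02 f5; tag = H(58 0e d2 69 35 02 f5) = 02cd
m3: inner = H(32 64 b8 03 5f 71 13 0a 02) = 02 40; tag = H(58 0e d2 69 35 02 40) = 0218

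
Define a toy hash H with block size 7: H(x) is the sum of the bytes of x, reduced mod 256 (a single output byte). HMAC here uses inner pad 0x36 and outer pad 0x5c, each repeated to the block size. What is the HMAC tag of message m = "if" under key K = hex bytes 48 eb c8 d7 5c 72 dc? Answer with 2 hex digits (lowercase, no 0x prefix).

39

Key hex bytes 48 eb c8 d7 5c 72 dc is exactly B = 7 bytes: K' = 48 eb c8 d7 5c 72 dc.
K' ⊕ ipad = 7e dd fe e1 6a 44 ea.  K' ⊕ opad = 14 b7 94 8b 00 2e 80.
Inner input = (K'⊕ipad) ∥ m = 7e dd fe e1 6a 44 ea ∥ 69 66.
Inner hash: sum = 126+221+254+225+106+68+234+105+102 = 1441; mod 256 = 161 → a1.
Outer input = (K'⊕opad) ∥ inner = 14 b7 94 8b 00 2e 80 ∥ a1.
Outer hash (tag): sum = 20+183+148+139+0+46+128+161 = 825; mod 256 = 57 → 39.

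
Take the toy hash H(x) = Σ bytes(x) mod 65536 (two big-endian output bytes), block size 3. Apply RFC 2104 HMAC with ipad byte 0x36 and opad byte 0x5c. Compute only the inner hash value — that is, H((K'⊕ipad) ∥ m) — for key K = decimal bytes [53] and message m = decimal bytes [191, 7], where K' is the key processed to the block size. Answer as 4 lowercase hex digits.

0135

Key decimal bytes [53] = 35 is 1 byte ≤ B = 3; zero-pad to 3 bytes: K' = 35 00 00.
K' ⊕ ipad = 03 36 36.
Inner input = 03 36 36 ∥ bf 07.
Inner hash: sum = 3+54+54+191+7 = 309 → 01 35.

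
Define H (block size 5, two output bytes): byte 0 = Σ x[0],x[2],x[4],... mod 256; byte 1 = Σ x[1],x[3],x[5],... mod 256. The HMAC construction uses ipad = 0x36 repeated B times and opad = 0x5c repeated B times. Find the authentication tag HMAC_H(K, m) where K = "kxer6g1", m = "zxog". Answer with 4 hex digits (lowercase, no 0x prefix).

Key "kxer6g1" = 6b 78 65 72 36 67 31 is 7 bytes > B = 5, so hash it first: H(key) = 37 51, then zero-pad to 5 bytes: K' = 37 51 00 00 00.
K' ⊕ ipad = 01 67 36 36 36.  K' ⊕ opad = 6b 0d 5c 5c 5c.
Inner input = (K'⊕ipad) ∥ m = 01 67 36 36 36 ∥ 7a 78 6f 67.
Inner hash: even-index sum = 332 mod 256 = 76; odd-index sum = 390 mod 256 = 134 → 4c 86.
Outer input = (K'⊕opad) ∥ inner = 6b 0d 5c 5c 5c ∥ 4c 86.
Outer hash (tag): even-index sum = 425 mod 256 = 169; odd-index sum = 181 mod 256 = 181 → a9 b5.

a9b5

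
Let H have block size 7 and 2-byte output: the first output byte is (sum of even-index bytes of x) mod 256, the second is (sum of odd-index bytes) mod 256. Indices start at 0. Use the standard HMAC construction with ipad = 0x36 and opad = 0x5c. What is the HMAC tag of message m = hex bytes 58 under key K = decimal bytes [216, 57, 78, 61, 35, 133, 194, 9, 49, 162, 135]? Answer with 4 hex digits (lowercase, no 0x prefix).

0749

Key decimal bytes [216, 57, 78, 61, 35, 133, 194, 9, 49, 162, 135] = d8 39 4e 3d 23 85 c2 09 31 a2 87 is 11 bytes > B = 7, so hash it first: H(key) = c3 a6, then zero-pad to 7 bytes: K' = c3 a6 00 00 00 00 00.
K' ⊕ ipad = f5 90 36 36 36 36 36.  K' ⊕ opad = 9f fa 5c 5c 5c 5c 5c.
Inner input = (K'⊕ipad) ∥ m = f5 90 36 36 36 36 36 ∥ 58.
Inner hash: even-index sum = 407 mod 256 = 151; odd-index sum = 340 mod 256 = 84 → 97 54.
Outer input = (K'⊕opad) ∥ inner = 9f fa 5c 5c 5c 5c 5c ∥ 97 54.
Outer hash (tag): even-index sum = 519 mod 256 = 7; odd-index sum = 585 mod 256 = 73 → 07 49.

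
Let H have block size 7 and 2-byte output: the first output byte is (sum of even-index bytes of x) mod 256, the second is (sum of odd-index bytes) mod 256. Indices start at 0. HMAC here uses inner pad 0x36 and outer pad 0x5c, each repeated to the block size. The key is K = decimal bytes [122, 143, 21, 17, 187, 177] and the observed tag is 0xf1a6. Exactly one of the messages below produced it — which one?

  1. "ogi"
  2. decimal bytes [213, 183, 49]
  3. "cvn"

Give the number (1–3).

Key decimal bytes [122, 143, 21, 17, 187, 177] = 7a 8f 15 11 bb b1 is 6 bytes ≤ B = 7; zero-pad to 7 bytes: K' = 7a 8f 15 11 bb b1 00.
K' ⊕ ipad = 4c b9 23 27 8d 87 36; K' ⊕ opad = 26 d3 49 4d e7 ed 5c.
m1: inner = H(4c b9 23 27 8d 87 36 6f 67 69) = 99 3f; tag = H(26 d3 49 4d e7 ed 5c 99 3f) = f1a6 ← matches
m2: inner = H(4c b9 23 27 8d 87 36 d5 b7 31) = e9 6d; tag = H(26 d3 49 4d e7 ed 5c e9 6d) = 1ff6
m3: inner = H(4c b9 23 27 8d 87 36 63 76 6e) = a8 38; tag = H(26 d3 49 4d e7 ed 5c a8 38) = eab5

1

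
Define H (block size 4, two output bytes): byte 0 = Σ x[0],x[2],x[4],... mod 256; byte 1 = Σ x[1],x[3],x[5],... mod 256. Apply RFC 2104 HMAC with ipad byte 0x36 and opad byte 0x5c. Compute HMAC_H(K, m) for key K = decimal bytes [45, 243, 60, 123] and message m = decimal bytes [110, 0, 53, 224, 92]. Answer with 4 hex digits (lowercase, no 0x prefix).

Key decimal bytes [45, 243, 60, 123] = 2d f3 3c 7b is exactly B = 4 bytes: K' = 2d f3 3c 7b.
K' ⊕ ipad = 1b c5 0a 4d.  K' ⊕ opad = 71 af 60 27.
Inner input = (K'⊕ipad) ∥ m = 1b c5 0a 4d ∥ 6e 00 35 e0 5c.
Inner hash: even-index sum = 292 mod 256 = 36; odd-index sum = 498 mod 256 = 242 → 24 f2.
Outer input = (K'⊕opad) ∥ inner = 71 af 60 27 ∥ 24 f2.
Outer hash (tag): even-index sum = 245 mod 256 = 245; odd-index sum = 456 mod 256 = 200 → f5 c8.

f5c8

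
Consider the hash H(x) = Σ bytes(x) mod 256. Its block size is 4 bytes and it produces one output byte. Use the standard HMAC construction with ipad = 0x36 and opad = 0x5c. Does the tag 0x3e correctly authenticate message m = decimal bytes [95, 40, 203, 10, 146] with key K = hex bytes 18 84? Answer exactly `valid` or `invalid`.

invalid

Key hex bytes 18 84 is 2 bytes ≤ B = 4; zero-pad to 4 bytes: K' = 18 84 00 00.
K' ⊕ ipad = 2e b2 36 36; K' ⊕ opad = 44 d8 5c 5c.
Inner hash: sum = 46+178+54+54+95+40+203+10+146 = 826; mod 256 = 58 → 3a.
Outer hash (recomputed tag): sum = 68+216+92+92+58 = 526; mod 256 = 14 → 0e.
Recomputed tag = 0e; claimed = 3e → mismatch.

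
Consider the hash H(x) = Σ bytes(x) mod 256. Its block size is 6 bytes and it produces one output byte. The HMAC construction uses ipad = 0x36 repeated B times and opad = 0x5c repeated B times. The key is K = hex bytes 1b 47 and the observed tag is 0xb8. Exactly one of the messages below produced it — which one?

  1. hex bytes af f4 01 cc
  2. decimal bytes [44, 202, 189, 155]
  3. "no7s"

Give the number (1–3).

Key hex bytes 1b 47 is 2 bytes ≤ B = 6; zero-pad to 6 bytes: K' = 1b 47 00 00 00 00.
K' ⊕ ipad = 2d 71 36 36 36 36; K' ⊕ opad = 47 1b 5c 5c 5c 5c.
m1: inner = H(2d 71 36 36 36 36 af f4 01 cc) = e6; tag = H(47 1b 5c 5c 5c 5c e6) = b8 ← matches
m2: inner = H(2d 71 36 36 36 36 2c ca bd 9b) = c4; tag = H(47 1b 5c 5c 5c 5c c4) = 96
m3: inner = H(2d 71 36 36 36 36 6e 6f 37 73) = fd; tag = H(47 1b 5c 5c 5c 5c fd) = cf

1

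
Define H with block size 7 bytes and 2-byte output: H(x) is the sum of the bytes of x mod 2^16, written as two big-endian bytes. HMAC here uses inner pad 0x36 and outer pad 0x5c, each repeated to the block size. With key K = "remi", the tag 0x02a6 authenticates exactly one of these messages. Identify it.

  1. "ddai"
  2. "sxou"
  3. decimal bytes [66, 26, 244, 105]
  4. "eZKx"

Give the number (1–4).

2

Key "remi" = 72 65 6d 69 is 4 bytes ≤ B = 7; zero-pad to 7 bytes: K' = 72 65 6d 69 00 00 00.
K' ⊕ ipad = 44 53 5b 5f 36 36 36; K' ⊕ opad = 2e 39 31 35 5c 5c 5c.
m1: inner = H(44 53 5b 5f 36 36 36 64 64 61 69) = 03 85; tag = H(2e 39 31 35 5c 5c 5c 03 85) = 0269
m2: inner = H(44 53 5b 5f 36 36 36 73 78 6f 75) = 03 c2; tag = H(2e 39 31 35 5c 5c 5c 03 c2) = 02a6 ← matches
m3: inner = H(44 53 5b 5f 36 36 36 42 1a f4 69) = 03 ac; tag = H(2e 39 31 35 5c 5c 5c 03 ac) = 0290
m4: inner = H(44 53 5b 5f 36 36 36 65 5a 4b 78) = 03 75; tag = H(2e 39 31 35 5c 5c 5c 03 75) = 0259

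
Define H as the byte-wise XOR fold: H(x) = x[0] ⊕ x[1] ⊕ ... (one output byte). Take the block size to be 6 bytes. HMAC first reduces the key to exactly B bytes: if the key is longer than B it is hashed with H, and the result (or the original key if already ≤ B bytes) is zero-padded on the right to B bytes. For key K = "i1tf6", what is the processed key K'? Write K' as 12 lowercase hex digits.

693174663600

Key "i1tf6" = 69 31 74 66 36 is 5 bytes ≤ B = 6; zero-pad to 6 bytes: K' = 69 31 74 66 36 00.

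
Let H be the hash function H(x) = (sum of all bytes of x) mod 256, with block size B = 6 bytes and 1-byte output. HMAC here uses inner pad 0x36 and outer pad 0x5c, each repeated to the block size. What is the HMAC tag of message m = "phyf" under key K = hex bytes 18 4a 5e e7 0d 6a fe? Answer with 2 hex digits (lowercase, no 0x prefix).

Key hex bytes 18 4a 5e e7 0d 6a fe is 7 bytes > B = 6, so hash it first: H(key) = 1c, then zero-pad to 6 bytes: K' = 1c 00 00 00 00 00.
K' ⊕ ipad = 2a 36 36 36 36 36.  K' ⊕ opad = 40 5c 5c 5c 5c 5c.
Inner input = (K'⊕ipad) ∥ m = 2a 36 36 36 36 36 ∥ 70 68 79 66.
Inner hash: sum = 42+54+54+54+54+54+112+104+121+102 = 751; mod 256 = 239 → ef.
Outer input = (K'⊕opad) ∥ inner = 40 5c 5c 5c 5c 5c ∥ ef.
Outer hash (tag): sum = 64+92+92+92+92+92+239 = 763; mod 256 = 251 → fb.

fb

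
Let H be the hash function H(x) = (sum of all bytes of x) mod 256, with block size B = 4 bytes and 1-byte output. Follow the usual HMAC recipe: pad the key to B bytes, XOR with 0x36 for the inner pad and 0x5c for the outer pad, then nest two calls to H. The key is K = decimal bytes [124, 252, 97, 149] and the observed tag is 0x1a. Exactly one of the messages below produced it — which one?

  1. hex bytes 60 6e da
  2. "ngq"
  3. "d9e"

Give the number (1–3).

Key decimal bytes [124, 252, 97, 149] = 7c fc 61 95 is exactly B = 4 bytes: K' = 7c fc 61 95.
K' ⊕ ipad = 4a ca 57 a3; K' ⊕ opad = 20 a0 3d c9.
m1: inner = H(4a ca 57 a3 60 6e da) = b6; tag = H(20 a0 3d c9 b6) = 7c
m2: inner = H(4a ca 57 a3 6e 67 71) = 54; tag = H(20 a0 3d c9 54) = 1a ← matches
m3: inner = H(4a ca 57 a3 64 39 65) = 10; tag = H(20 a0 3d c9 10) = d6

2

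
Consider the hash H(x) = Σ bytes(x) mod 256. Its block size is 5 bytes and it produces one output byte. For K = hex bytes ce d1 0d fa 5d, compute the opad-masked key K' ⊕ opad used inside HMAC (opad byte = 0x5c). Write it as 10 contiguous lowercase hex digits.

Key hex bytes ce d1 0d fa 5d is exactly B = 5 bytes: K' = ce d1 0d fa 5d.
XOR each byte with 0x5c: ce⊕5c=92, d1⊕5c=8d, 0d⊕5c=51, fa⊕5c=a6, 5d⊕5c=01.

928d51a601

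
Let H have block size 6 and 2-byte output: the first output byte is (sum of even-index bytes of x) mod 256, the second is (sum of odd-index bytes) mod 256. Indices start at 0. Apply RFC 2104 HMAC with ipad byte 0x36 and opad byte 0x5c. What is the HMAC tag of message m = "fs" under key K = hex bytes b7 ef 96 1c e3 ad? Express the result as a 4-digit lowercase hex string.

Key hex bytes b7 ef 96 1c e3 ad is exactly B = 6 bytes: K' = b7 ef 96 1c e3 ad.
K' ⊕ ipad = 81 d9 a0 2a d5 9b.  K' ⊕ opad = eb b3 ca 40 bf f1.
Inner input = (K'⊕ipad) ∥ m = 81 d9 a0 2a d5 9b ∥ 66 73.
Inner hash: even-index sum = 604 mod 256 = 92; odd-index sum = 529 mod 256 = 17 → 5c 11.
Outer input = (K'⊕opad) ∥ inner = eb b3 ca 40 bf f1 ∥ 5c 11.
Outer hash (tag): even-index sum = 720 mod 256 = 208; odd-index sum = 501 mod 256 = 245 → d0 f5.

d0f5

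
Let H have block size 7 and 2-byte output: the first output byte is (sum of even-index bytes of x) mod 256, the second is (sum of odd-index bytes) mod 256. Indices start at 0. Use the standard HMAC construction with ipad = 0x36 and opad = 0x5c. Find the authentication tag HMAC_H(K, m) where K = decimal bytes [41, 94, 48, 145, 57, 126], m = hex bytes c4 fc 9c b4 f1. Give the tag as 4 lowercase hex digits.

4a0b

Key decimal bytes [41, 94, 48, 145, 57, 126] = 29 5e 30 91 39 7e is 6 bytes ≤ B = 7; zero-pad to 7 bytes: K' = 29 5e 30 91 39 7e 00.
K' ⊕ ipad = 1f 68 06 a7 0f 48 36.  K' ⊕ opad = 75 02 6c cd 65 22 5c.
Inner input = (K'⊕ipad) ∥ m = 1f 68 06 a7 0f 48 36 ∥ c4 fc 9c b4 f1.
Inner hash: even-index sum = 538 mod 256 = 26; odd-index sum = 936 mod 256 = 168 → 1a a8.
Outer input = (K'⊕opad) ∥ inner = 75 02 6c cd 65 22 5c ∥ 1a a8.
Outer hash (tag): even-index sum = 586 mod 256 = 74; odd-index sum = 267 mod 256 = 11 → 4a 0b.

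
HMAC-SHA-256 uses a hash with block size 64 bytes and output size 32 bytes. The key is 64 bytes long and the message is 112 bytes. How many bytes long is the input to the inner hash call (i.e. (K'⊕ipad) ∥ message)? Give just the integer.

Key is 64 ≤ 64 bytes, zero-padded: |K'| = 64.
Inner input = (K'⊕ipad) ∥ m → 64 + 112 = 176 bytes.

176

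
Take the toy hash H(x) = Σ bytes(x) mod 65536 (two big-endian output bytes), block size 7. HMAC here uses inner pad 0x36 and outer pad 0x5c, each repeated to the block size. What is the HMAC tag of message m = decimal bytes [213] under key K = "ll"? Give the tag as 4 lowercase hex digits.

02c5

Key "ll" = 6c 6c is 2 bytes ≤ B = 7; zero-pad to 7 bytes: K' = 6c 6c 00 00 00 00 00.
K' ⊕ ipad = 5a 5a 36 36 36 36 36.  K' ⊕ opad = 30 30 5c 5c 5c 5c 5c.
Inner input = (K'⊕ipad) ∥ m = 5a 5a 36 36 36 36 36 ∥ d5.
Inner hash: sum = 90+90+54+54+54+54+54+213 = 663 → 02 97.
Outer input = (K'⊕opad) ∥ inner = 30 30 5c 5c 5c 5c 5c ∥ 02 97.
Outer hash (tag): sum = 48+48+92+92+92+92+92+2+151 = 709 → 02 c5.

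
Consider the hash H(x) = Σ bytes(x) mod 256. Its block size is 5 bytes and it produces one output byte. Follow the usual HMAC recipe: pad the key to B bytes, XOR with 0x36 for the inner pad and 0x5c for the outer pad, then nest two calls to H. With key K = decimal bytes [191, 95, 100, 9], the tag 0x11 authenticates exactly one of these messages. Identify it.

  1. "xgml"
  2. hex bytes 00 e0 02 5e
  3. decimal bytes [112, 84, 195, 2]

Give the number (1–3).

Key decimal bytes [191, 95, 100, 9] = bf 5f 64 09 is 4 bytes ≤ B = 5; zero-pad to 5 bytes: K' = bf 5f 64 09 00.
K' ⊕ ipad = 89 69 52 3f 36; K' ⊕ opad = e3 03 38 55 5c.
m1: inner = H(89 69 52 3f 36 78 67 6d 6c) = 71; tag = H(e3 03 38 55 5c 71) = 40
m2: inner = H(89 69 52 3f 36 00 e0 02 5e) = f9; tag = H(e3 03 38 55 5c f9) = c8
m3: inner = H(89 69 52 3f 36 70 54 c3 02) = 42; tag = H(e3 03 38 55 5c 42) = 11 ← matches

3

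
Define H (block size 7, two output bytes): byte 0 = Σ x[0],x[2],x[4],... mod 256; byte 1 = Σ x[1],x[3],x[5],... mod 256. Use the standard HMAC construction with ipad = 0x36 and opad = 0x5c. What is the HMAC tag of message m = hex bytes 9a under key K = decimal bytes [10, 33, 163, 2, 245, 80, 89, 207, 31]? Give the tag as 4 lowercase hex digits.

Key decimal bytes [10, 33, 163, 2, 245, 80, 89, 207, 31] = 0a 21 a3 02 f5 50 59 cf 1f is 9 bytes > B = 7, so hash it first: H(key) = 1a 42, then zero-pad to 7 bytes: K' = 1a 42 00 00 00 00 00.
K' ⊕ ipad = 2c 74 36 36 36 36 36.  K' ⊕ opad = 46 1e 5c 5c 5c 5c 5c.
Inner input = (K'⊕ipad) ∥ m = 2c 74 36 36 36 36 36 ∥ 9a.
Inner hash: even-index sum = 206 mod 256 = 206; odd-index sum = 378 mod 256 = 122 → ce 7a.
Outer input = (K'⊕opad) ∥ inner = 46 1e 5c 5c 5c 5c 5c ∥ ce 7a.
Outer hash (tag): even-index sum = 468 mod 256 = 212; odd-index sum = 420 mod 256 = 164 → d4 a4.

d4a4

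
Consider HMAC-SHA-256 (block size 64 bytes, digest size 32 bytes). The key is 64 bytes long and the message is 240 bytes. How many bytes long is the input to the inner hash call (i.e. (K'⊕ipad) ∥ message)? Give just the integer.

Key is 64 ≤ 64 bytes, zero-padded: |K'| = 64.
Inner input = (K'⊕ipad) ∥ m → 64 + 240 = 304 bytes.

304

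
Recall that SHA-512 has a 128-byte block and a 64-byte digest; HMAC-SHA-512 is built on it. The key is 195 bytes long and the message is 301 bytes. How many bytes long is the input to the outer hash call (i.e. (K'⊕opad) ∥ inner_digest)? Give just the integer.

Key is 195 > 128 bytes, so it is hashed to 64 bytes then zero-padded to 128: |K'| = 128.
Outer input = (K'⊕opad) ∥ H(inner) → 128 + 64 = 192 bytes.

192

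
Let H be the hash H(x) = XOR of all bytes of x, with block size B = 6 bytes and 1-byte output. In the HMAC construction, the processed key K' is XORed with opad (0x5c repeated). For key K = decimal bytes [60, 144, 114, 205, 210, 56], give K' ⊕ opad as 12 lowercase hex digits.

Key decimal bytes [60, 144, 114, 205, 210, 56] = 3c 90 72 cd d2 38 is exactly B = 6 bytes: K' = 3c 90 72 cd d2 38.
XOR each byte with 0x5c: 3c⊕5c=60, 90⊕5c=cc, 72⊕5c=2e, cd⊕5c=91, d2⊕5c=8e, 38⊕5c=64.

60cc2e918e64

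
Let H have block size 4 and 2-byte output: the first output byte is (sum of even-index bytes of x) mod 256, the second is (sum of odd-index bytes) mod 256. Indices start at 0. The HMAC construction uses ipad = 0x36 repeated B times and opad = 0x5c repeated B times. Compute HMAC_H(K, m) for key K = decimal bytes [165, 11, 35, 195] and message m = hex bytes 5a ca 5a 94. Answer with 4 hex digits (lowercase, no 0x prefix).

d486

Key decimal bytes [165, 11, 35, 195] = a5 0b 23 c3 is exactly B = 4 bytes: K' = a5 0b 23 c3.
K' ⊕ ipad = 93 3d 15 f5.  K' ⊕ opad = f9 57 7f 9f.
Inner input = (K'⊕ipad) ∥ m = 93 3d 15 f5 ∥ 5a ca 5a 94.
Inner hash: even-index sum = 348 mod 256 = 92; odd-index sum = 656 mod 256 = 144 → 5c 90.
Outer input = (K'⊕opad) ∥ inner = f9 57 7f 9f ∥ 5c 90.
Outer hash (tag): even-index sum = 468 mod 256 = 212; odd-index sum = 390 mod 256 = 134 → d4 86.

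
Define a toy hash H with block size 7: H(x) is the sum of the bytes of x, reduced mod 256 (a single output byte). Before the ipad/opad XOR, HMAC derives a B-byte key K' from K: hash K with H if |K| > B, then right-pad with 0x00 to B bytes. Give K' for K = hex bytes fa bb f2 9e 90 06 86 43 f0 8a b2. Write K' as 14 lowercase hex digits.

d0000000000000

|K| = 11 > B = 7, so first hash the key.
H(K): sum = 250+187+242+158+144+6+134+67+240+138+178 = 1744; mod 256 = 208 → d0.
Zero-pad H(K) = d0 to 7 bytes: K' = d0 00 00 00 00 00 00.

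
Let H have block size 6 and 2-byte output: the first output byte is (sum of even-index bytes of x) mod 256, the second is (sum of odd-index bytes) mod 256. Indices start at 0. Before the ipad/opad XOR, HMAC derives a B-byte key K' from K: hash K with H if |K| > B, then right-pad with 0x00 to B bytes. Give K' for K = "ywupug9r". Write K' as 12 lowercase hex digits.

|K| = 8 > B = 6, so first hash the key.
H(K): even-index sum = 412 mod 256 = 156; odd-index sum = 448 mod 256 = 192 → 9c c0.
Zero-pad H(K) = 9c c0 to 6 bytes: K' = 9c c0 00 00 00 00.

9cc000000000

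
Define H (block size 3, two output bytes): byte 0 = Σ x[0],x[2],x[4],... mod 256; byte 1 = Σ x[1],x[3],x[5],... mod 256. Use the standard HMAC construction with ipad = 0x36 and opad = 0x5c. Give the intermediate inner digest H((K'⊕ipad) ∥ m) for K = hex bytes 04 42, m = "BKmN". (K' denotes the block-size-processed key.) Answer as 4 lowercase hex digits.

Key hex bytes 04 42 is 2 bytes ≤ B = 3; zero-pad to 3 bytes: K' = 04 42 00.
K' ⊕ ipad = 32 74 36.
Inner input = 32 74 36 ∥ 42 4b 6d 4e.
Inner hash: even-index sum = 257 mod 256 = 1; odd-index sum = 291 mod 256 = 35 → 01 23.

0123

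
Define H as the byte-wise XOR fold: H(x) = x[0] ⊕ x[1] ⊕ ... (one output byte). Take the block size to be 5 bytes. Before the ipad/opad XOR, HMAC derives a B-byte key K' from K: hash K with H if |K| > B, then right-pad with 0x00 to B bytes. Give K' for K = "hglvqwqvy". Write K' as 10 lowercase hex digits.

6d00000000

|K| = 9 > B = 5, so first hash the key.
H(K): XOR 68⊕67⊕6c⊕76⊕71⊕77⊕71⊕76⊕79 = 6d.
Zero-pad H(K) = 6d to 5 bytes: K' = 6d 00 00 00 00.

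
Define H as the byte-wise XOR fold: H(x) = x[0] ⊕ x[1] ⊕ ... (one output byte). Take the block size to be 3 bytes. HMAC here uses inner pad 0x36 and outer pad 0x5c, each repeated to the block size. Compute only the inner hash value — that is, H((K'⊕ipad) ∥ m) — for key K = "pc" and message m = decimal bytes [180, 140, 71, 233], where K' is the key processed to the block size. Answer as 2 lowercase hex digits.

Key "pc" = 70 63 is 2 bytes ≤ B = 3; zero-pad to 3 bytes: K' = 70 63 00.
K' ⊕ ipad = 46 55 36.
Inner input = 46 55 36 ∥ b4 8c 47 e9.
Inner hash: XOR 46⊕55⊕36⊕b4⊕8c⊕47⊕e9 = b3.

b3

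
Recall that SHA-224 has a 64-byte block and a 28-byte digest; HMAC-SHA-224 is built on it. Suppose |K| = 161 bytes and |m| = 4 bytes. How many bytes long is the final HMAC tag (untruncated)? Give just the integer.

The tag is one SHA-224 digest: 28 bytes.

28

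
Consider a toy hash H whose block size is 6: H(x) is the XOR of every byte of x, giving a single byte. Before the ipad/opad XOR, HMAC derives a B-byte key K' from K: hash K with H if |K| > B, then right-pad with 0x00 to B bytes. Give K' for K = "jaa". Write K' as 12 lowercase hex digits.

6a6161000000

Key "jaa" = 6a 61 61 is 3 bytes ≤ B = 6; zero-pad to 6 bytes: K' = 6a 61 61 00 00 00.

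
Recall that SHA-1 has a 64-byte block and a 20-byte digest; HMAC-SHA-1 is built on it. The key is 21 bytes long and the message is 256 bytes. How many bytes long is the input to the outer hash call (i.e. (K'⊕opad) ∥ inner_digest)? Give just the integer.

Key is 21 ≤ 64 bytes, zero-padded: |K'| = 64.
Outer input = (K'⊕opad) ∥ H(inner) → 64 + 20 = 84 bytes.

84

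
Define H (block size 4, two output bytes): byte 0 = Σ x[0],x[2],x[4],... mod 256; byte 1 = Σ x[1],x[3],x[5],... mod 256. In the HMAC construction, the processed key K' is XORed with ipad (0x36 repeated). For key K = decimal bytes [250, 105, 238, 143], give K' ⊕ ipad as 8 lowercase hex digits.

cc5fd8b9

Key decimal bytes [250, 105, 238, 143] = fa 69 ee 8f is exactly B = 4 bytes: K' = fa 69 ee 8f.
XOR each byte with 0x36: fa⊕36=cc, 69⊕36=5f, ee⊕36=d8, 8f⊕36=b9.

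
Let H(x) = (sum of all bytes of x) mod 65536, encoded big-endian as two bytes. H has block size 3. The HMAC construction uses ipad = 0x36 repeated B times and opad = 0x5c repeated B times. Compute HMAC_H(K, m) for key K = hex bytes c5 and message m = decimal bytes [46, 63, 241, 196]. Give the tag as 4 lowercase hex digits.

Key hex bytes c5 is 1 byte ≤ B = 3; zero-pad to 3 bytes: K' = c5 00 00.
K' ⊕ ipad = f3 36 36.  K' ⊕ opad = 99 5c 5c.
Inner input = (K'⊕ipad) ∥ m = f3 36 36 ∥ 2e 3f f1 c4.
Inner hash: sum = 243+54+54+46+63+241+196 = 897 → 03 81.
Outer input = (K'⊕opad) ∥ inner = 99 5c 5c ∥ 03 81.
Outer hash (tag): sum = 153+92+92+3+129 = 469 → 01 d5.

01d5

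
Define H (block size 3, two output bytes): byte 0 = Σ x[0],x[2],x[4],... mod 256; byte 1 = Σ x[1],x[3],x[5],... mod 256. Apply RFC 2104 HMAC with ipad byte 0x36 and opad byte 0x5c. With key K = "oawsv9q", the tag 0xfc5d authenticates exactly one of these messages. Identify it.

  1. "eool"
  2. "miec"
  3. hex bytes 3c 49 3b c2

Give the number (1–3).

1

Key "oawsv9q" = 6f 61 77 73 76 39 71 is 7 bytes > B = 3, so hash it first: H(key) = cd 0d, then zero-pad to 3 bytes: K' = cd 0d 00.
K' ⊕ ipad = fb 3b 36; K' ⊕ opad = 91 51 5c.
m1: inner = H(fb 3b 36 65 6f 6f 6c) = 0c 0f; tag = H(91 51 5c 0c 0f) = fc5d ← matches
m2: inner = H(fb 3b 36 6d 69 65 63) = fd 0d; tag = H(91 51 5c fd 0d) = fa4e
m3: inner = H(fb 3b 36 3c 49 3b c2) = 3c b2; tag = H(91 51 5c 3c b2) = 9f8d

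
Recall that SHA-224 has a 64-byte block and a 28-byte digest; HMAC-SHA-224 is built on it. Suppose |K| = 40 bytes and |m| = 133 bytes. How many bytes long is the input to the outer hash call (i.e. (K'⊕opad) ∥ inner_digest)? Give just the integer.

92

Key is 40 ≤ 64 bytes, zero-padded: |K'| = 64.
Outer input = (K'⊕opad) ∥ H(inner) → 64 + 28 = 92 bytes.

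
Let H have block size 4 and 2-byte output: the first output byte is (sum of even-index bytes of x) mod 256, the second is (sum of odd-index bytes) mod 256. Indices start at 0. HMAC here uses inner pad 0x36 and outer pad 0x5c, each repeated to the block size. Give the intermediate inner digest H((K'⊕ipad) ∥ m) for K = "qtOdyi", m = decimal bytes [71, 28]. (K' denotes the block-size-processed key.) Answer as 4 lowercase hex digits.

Key "qtOdyi" = 71 74 4f 64 79 69 is 6 bytes > B = 4, so hash it first: H(key) = 39 41, then zero-pad to 4 bytes: K' = 39 41 00 00.
K' ⊕ ipad = 0f 77 36 36.
Inner input = 0f 77 36 36 ∥ 47 1c.
Inner hash: even-index sum = 140 mod 256 = 140; odd-index sum = 201 mod 256 = 201 → 8c c9.

8cc9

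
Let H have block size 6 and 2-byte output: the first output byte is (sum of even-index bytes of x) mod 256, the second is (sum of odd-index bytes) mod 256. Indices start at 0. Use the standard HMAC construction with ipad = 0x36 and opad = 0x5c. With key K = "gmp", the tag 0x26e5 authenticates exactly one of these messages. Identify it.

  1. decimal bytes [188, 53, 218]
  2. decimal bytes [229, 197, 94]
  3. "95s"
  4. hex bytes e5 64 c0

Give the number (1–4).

Key "gmp" = 67 6d 70 is 3 bytes ≤ B = 6; zero-pad to 6 bytes: K' = 67 6d 70 00 00 00.
K' ⊕ ipad = 51 5b 46 36 36 36; K' ⊕ opad = 3b 31 2c 5c 5c 5c.
m1: inner = H(51 5b 46 36 36 36 bc 35 da) = 63 fc; tag = H(3b 31 2c 5c 5c 5c 63 fc) = 26e5 ← matches
m2: inner = H(51 5b 46 36 36 36 e5 c5 5e) = 10 8c; tag = H(3b 31 2c 5c 5c 5c 10 8c) = d375
m3: inner = H(51 5b 46 36 36 36 39 35 73) = 79 fc; tag = H(3b 31 2c 5c 5c 5c 79 fc) = 3ce5
m4: inner = H(51 5b 46 36 36 36 e5 64 c0) = 72 2b; tag = H(3b 31 2c 5c 5c 5c 72 2b) = 3514

1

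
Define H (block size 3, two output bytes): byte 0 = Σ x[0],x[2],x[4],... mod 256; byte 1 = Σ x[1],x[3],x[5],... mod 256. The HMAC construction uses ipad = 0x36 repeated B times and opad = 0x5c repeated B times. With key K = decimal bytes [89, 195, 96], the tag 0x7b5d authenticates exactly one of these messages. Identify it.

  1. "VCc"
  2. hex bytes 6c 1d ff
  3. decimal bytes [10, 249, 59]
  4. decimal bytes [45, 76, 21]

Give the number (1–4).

3

Key decimal bytes [89, 195, 96] = 59 c3 60 is exactly B = 3 bytes: K' = 59 c3 60.
K' ⊕ ipad = 6f f5 56; K' ⊕ opad = 05 9f 3c.
m1: inner = H(6f f5 56 56 43 63) = 08 ae; tag = H(05 9f 3c 08 ae) = efa7
m2: inner = H(6f f5 56 6c 1d ff) = e2 60; tag = H(05 9f 3c e2 60) = a181
m3: inner = H(6f f5 56 0a f9 3b) = be 3a; tag = H(05 9f 3c be 3a) = 7b5d ← matches
m4: inner = H(6f f5 56 2d 4c 15) = 11 37; tag = H(05 9f 3c 11 37) = 78b0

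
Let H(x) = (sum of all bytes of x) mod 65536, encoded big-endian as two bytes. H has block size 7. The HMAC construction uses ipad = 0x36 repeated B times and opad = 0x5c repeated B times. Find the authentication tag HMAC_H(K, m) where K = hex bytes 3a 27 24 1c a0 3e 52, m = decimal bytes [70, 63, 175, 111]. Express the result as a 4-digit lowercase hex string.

0405

Key hex bytes 3a 27 24 1c a0 3e 52 is exactly B = 7 bytes: K' = 3a 27 24 1c a0 3e 52.
K' ⊕ ipad = 0c 11 12 2a 96 08 64.  K' ⊕ opad = 66 7b 78 40 fc 62 0e.
Inner input = (K'⊕ipad) ∥ m = 0c 11 12 2a 96 08 64 ∥ 46 3f af 6f.
Inner hash: sum = 12+17+18+42+150+8+100+70+63+175+111 = 766 → 02 fe.
Outer input = (K'⊕opad) ∥ inner = 66 7b 78 40 fc 62 0e ∥ 02 fe.
Outer hash (tag): sum = 102+123+120+64+252+98+14+2+254 = 1029 → 04 05.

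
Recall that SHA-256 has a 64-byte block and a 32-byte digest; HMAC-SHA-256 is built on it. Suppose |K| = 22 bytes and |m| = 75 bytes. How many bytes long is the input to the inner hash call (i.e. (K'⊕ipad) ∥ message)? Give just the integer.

139

Key is 22 ≤ 64 bytes, zero-padded: |K'| = 64.
Inner input = (K'⊕ipad) ∥ m → 64 + 75 = 139 bytes.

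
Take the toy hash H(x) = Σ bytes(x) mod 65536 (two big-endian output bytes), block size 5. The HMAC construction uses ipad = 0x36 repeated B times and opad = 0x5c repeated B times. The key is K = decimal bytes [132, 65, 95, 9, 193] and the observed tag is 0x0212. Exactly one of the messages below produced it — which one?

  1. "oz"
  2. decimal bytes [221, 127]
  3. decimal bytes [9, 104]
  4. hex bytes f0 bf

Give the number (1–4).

Key decimal bytes [132, 65, 95, 9, 193] = 84 41 5f 09 c1 is exactly B = 5 bytes: K' = 84 41 5f 09 c1.
K' ⊕ ipad = b2 77 69 3f f7; K' ⊕ opad = d8 1d 03 55 9d.
m1: inner = H(b2 77 69 3f f7 6f 7a) = 03 b1; tag = H(d8 1d 03 55 9d 03 b1) = 029e
m2: inner = H(b2 77 69 3f f7 dd 7f) = 04 24; tag = H(d8 1d 03 55 9d 04 24) = 0212 ← matches
m3: inner = H(b2 77 69 3f f7 09 68) = 03 39; tag = H(d8 1d 03 55 9d 03 39) = 0226
m4: inner = H(b2 77 69 3f f7 f0 bf) = 04 77; tag = H(d8 1d 03 55 9d 04 77) = 0265

2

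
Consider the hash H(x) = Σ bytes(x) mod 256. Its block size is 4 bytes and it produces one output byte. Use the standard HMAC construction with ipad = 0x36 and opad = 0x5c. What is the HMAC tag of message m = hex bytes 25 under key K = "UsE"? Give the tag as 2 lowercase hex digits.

23

Key "UsE" = 55 73 45 is 3 bytes ≤ B = 4; zero-pad to 4 bytes: K' = 55 73 45 00.
K' ⊕ ipad = 63 45 73 36.  K' ⊕ opad = 09 2f 19 5c.
Inner input = (K'⊕ipad) ∥ m = 63 45 73 36 ∥ 25.
Inner hash: sum = 99+69+115+54+37 = 374; mod 256 = 118 → 76.
Outer input = (K'⊕opad) ∥ inner = 09 2f 19 5c ∥ 76.
Outer hash (tag): sum = 9+47+25+92+118 = 291; mod 256 = 35 → 23.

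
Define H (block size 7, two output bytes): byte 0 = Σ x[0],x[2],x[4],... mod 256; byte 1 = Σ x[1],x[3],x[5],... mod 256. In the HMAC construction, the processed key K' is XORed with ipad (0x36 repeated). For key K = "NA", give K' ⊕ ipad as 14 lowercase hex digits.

Key "NA" = 4e 41 is 2 bytes ≤ B = 7; zero-pad to 7 bytes: K' = 4e 41 00 00 00 00 00.
XOR each byte with 0x36: 4e⊕36=78, 41⊕36=77, 00⊕36=36, 00⊕36=36, 00⊕36=36, 00⊕36=36, 00⊕36=36.

78773636363636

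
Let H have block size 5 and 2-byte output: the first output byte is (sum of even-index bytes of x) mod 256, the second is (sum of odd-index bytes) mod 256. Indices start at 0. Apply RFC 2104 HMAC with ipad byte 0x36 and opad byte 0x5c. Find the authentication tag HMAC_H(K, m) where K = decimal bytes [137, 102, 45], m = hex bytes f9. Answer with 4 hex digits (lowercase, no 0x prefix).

21a6

Key decimal bytes [137, 102, 45] = 89 66 2d is 3 bytes ≤ B = 5; zero-pad to 5 bytes: K' = 89 66 2d 00 00.
K' ⊕ ipad = bf 50 1b 36 36.  K' ⊕ opad = d5 3a 71 5c 5c.
Inner input = (K'⊕ipad) ∥ m = bf 50 1b 36 36 ∥ f9.
Inner hash: even-index sum = 272 mod 256 = 16; odd-index sum = 383 mod 256 = 127 → 10 7f.
Outer input = (K'⊕opad) ∥ inner = d5 3a 71 5c 5c ∥ 10 7f.
Outer hash (tag): even-index sum = 545 mod 256 = 33; odd-index sum = 166 mod 256 = 166 → 21 a6.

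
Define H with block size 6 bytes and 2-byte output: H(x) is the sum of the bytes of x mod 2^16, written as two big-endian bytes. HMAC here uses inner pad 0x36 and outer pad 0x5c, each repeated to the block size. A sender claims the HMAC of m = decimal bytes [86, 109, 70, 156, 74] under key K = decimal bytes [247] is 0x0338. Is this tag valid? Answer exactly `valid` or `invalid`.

valid

Key decimal bytes [247] = f7 is 1 byte ≤ B = 6; zero-pad to 6 bytes: K' = f7 00 00 00 00 00.
K' ⊕ ipad = c1 36 36 36 36 36; K' ⊕ opad = ab 5c 5c 5c 5c 5c.
Inner hash: sum = 193+54+54+54+54+54+86+109+70+156+74 = 958 → 03 be.
Outer hash (recomputed tag): sum = 171+92+92+92+92+92+3+190 = 824 → 03 38.
Recomputed tag = 0338; claimed = 0338 → match.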